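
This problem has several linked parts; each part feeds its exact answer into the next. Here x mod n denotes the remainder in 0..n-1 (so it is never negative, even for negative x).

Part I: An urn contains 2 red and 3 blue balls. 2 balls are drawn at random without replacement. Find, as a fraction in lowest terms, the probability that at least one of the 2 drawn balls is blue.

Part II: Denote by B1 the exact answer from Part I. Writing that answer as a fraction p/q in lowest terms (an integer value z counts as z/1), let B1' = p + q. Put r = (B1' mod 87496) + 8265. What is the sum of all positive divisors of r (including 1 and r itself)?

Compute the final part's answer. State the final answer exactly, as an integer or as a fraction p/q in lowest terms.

15400

Part I: total draws C(5,2) = 10; complement C(2,2) = 1; favorable 10 - 1 = 9; P = 9/10; answer 9/10
Part II: B1 = 9/10; threaded value p + q = 19; r = 8284; 8284 = 2^2 * 19 * 109; sigma = (1 + 2 + 4) * (1 + 19) * (1 + 109) = 7 * 20 * 110 = 15400; answer 15400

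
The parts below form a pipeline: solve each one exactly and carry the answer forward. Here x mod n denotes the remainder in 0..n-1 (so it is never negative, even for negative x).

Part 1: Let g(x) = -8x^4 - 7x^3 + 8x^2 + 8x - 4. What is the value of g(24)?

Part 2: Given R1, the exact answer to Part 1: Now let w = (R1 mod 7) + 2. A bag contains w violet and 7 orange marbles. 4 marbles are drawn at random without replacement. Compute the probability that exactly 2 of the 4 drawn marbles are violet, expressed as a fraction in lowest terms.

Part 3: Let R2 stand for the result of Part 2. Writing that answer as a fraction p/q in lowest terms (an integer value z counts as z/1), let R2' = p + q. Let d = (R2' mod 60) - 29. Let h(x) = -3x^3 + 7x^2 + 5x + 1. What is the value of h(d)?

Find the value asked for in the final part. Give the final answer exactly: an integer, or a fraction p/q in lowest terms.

130

Part 1: -8*(24)^4 - 7*(24)^3 + 8*(24)^2 + 8*(24)^1 - 4 = (-2654208) + (-96768) + (4608) + (192) + (-4) = -2746180; answer -2746180
Part 2: R1 = -2746180; w = 6; total draws C(13,4) = 715; favorable C(6,2)*C(7,2) = 315; P = 63/143; answer 63/143
Part 3: R2 = 63/143; threaded value p + q = 206; d = -3; -3*(-3)^3 + 7*(-3)^2 + 5*(-3)^1 + 1 = (81) + (63) + (-15) + (1) = 130; answer 130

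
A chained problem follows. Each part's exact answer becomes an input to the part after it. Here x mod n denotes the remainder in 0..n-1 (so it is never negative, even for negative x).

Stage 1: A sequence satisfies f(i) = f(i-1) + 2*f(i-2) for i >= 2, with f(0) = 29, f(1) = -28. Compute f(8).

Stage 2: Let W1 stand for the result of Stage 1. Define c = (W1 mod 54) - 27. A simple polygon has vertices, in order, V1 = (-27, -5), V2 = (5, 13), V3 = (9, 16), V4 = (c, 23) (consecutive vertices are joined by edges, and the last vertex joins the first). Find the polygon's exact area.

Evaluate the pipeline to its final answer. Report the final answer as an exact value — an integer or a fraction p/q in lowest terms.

Stage 1: f(2) = 1*(-28) + 2*(29) = 30; iterating: f(2)=30, f(3)=-26, f(4)=34, f(5)=-18, f(6)=50, f(7)=14, f(8)=114; answer 114
Stage 2: W1 = 114; c = -21; cross terms: (-27*13 - 5*-5)=-326, (5*16 - 9*13)=-37, (9*23 - -21*16)=543, (-21*-5 - -27*23)=726; twice the area = |906| = 906; area = 453; answer 453

453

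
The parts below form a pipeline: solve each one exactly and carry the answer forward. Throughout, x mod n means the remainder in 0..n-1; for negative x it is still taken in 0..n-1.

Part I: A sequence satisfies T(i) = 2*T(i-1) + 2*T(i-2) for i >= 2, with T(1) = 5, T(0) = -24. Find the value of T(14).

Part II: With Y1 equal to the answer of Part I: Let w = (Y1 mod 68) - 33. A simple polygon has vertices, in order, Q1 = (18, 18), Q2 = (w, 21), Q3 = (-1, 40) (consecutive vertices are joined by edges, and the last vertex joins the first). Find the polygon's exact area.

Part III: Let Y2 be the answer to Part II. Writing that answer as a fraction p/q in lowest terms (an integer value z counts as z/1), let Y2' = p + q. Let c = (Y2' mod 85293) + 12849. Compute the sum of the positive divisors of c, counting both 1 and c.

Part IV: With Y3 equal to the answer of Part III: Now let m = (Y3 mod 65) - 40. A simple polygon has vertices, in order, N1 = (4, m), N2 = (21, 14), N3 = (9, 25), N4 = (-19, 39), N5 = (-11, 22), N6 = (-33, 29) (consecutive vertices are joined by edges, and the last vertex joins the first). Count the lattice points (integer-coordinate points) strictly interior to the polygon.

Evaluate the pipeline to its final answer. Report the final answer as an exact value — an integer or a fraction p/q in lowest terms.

Part I: T(2) = 2*(5) + 2*(-24) = -38; iterating: T(2)=-38, T(3)=-66, T(4)=-208, T(5)=-548, T(6)=-1512, T(7)=-4120, T(8)=-11264, T(9)=-30768, T(10)=-84064, T(11)=-229664, T(12)=-627456, T(13)=-1714240, T(14)=-4683392; answer -4683392
Part II: Y1 = -4683392; w = 7; cross terms: (18*21 - 7*18)=252, (7*40 - -1*21)=301, (-1*18 - 18*40)=-738; twice the area = |-185| = 185; area = 185/2; answer 185/2
Part III: Y2 = 185/2; threaded value p + q = 187; c = 13036; 13036 = 2^2 * 3259; sigma = (1 + 2 + 4) * (1 + 3259) = 7 * 3260 = 22820; answer 22820
Part IV: Y3 = 22820; m = -35; cross terms: (4*14 - 21*-35)=791, (21*25 - 9*14)=399, (9*39 - -19*25)=826, (-19*22 - -11*39)=11, (-11*29 - -33*22)=407, (-33*-35 - 4*29)=1039; twice the area = |3473| = 3473; area = 3473/2; boundary points = 1 + 1 + 14 + 1 + 1 + 1 = 19; strictly interior points = area - boundary/2 + 1 = 1728; answer 1728

1728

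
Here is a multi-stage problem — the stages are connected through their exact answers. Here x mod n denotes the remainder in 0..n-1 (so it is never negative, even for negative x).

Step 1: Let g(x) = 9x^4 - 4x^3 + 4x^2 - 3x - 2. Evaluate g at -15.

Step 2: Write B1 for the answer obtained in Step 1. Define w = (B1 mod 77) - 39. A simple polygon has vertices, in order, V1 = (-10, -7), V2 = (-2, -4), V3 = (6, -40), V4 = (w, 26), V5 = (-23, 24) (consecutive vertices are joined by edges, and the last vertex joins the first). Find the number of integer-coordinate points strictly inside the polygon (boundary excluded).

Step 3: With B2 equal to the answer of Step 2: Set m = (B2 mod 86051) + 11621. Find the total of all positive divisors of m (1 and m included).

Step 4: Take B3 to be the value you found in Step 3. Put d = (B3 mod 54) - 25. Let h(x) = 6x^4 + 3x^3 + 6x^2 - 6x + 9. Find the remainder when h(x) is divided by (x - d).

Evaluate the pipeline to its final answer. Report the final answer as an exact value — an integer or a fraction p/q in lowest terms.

37728

Step 1: 9*(-15)^4 - 4*(-15)^3 + 4*(-15)^2 - 3*(-15)^1 - 2 = (455625) + (13500) + (900) + (45) + (-2) = 470068; answer 470068
Step 2: B1 = 470068; w = 21; cross terms: (-10*-4 - -2*-7)=26, (-2*-40 - 6*-4)=104, (6*26 - 21*-40)=996, (21*24 - -23*26)=1102, (-23*-7 - -10*24)=401; twice the area = |2629| = 2629; area = 2629/2; boundary points = 1 + 4 + 3 + 2 + 1 = 11; strictly interior points = area - boundary/2 + 1 = 1310; answer 1310
Step 3: B2 = 1310; m = 12931; 12931 = 67 * 193; sigma = (1 + 67) * (1 + 193) = 68 * 194 = 13192; answer 13192
Step 4: B3 = 13192; d = -9; remainder = value at the root: 6*(-9)^4 + 3*(-9)^3 + 6*(-9)^2 - 6*(-9)^1 + 9 = (39366) + (-2187) + (486) + (54) + (9) = 37728; answer 37728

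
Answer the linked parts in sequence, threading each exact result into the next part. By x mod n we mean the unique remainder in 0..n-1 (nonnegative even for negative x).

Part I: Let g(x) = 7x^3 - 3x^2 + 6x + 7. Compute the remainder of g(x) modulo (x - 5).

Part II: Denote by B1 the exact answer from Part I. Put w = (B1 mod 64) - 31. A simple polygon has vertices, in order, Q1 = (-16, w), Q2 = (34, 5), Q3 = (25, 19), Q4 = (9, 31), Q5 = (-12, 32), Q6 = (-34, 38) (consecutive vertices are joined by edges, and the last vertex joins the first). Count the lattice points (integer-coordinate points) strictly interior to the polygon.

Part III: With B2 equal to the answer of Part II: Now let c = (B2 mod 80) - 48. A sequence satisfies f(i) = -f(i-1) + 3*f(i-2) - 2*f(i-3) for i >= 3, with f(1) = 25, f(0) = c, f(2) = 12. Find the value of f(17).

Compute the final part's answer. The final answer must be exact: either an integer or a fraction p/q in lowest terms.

Part I: remainder = value at the root: 7*(5)^3 - 3*(5)^2 + 6*(5)^1 + 7 = (875) + (-75) + (30) + (7) = 837; answer 837
Part II: B1 = 837; w = -26; cross terms: (-16*5 - 34*-26)=804, (34*19 - 25*5)=521, (25*31 - 9*19)=604, (9*32 - -12*31)=660, (-12*38 - -34*32)=632, (-34*-26 - -16*38)=1492; twice the area = |4713| = 4713; area = 4713/2; boundary points = 1 + 1 + 4 + 1 + 2 + 2 = 11; strictly interior points = area - boundary/2 + 1 = 2352; answer 2352
Part III: B2 = 2352; c = -16; f(3) = -1*(12) + 3*(25) - 2*(-16) = 95; iterating: f(3)=95, f(4)=-109, f(5)=370, f(6)=-887, f(7)=2215, f(8)=-5616, f(9)=14035, f(10)=-35313, f(11)=88650, f(12)=-222659, f(13)=559235, f(14)=-1404512, f(15)=3527535, f(16)=-8859541, f(17)=22251170; answer 22251170

22251170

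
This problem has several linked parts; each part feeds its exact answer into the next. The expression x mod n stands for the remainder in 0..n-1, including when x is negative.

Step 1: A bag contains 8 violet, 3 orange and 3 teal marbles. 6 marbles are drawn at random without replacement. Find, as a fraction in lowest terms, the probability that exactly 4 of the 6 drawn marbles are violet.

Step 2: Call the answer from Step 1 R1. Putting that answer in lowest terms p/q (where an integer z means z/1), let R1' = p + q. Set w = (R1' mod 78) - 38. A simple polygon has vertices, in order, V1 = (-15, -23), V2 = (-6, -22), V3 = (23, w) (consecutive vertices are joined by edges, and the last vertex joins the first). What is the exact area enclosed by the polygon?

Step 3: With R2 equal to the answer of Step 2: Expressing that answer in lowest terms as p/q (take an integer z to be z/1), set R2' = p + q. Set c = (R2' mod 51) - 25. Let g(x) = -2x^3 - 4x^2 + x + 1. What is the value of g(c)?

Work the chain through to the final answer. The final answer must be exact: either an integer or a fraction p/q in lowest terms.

-344

Step 1: total draws C(14,6) = 3003; favorable C(8,4)*C(6,2) = 1050; P = 50/143; answer 50/143
Step 2: R1 = 50/143; threaded value p + q = 193; w = -1; cross terms: (-15*-22 - -6*-23)=192, (-6*-1 - 23*-22)=512, (23*-23 - -15*-1)=-544; twice the area = |160| = 160; area = 80; answer 80
Step 3: R2 = 80; threaded value p + q = 81; c = 5; -2*(5)^3 - 4*(5)^2 + 1*(5)^1 + 1 = (-250) + (-100) + (5) + (1) = -344; answer -344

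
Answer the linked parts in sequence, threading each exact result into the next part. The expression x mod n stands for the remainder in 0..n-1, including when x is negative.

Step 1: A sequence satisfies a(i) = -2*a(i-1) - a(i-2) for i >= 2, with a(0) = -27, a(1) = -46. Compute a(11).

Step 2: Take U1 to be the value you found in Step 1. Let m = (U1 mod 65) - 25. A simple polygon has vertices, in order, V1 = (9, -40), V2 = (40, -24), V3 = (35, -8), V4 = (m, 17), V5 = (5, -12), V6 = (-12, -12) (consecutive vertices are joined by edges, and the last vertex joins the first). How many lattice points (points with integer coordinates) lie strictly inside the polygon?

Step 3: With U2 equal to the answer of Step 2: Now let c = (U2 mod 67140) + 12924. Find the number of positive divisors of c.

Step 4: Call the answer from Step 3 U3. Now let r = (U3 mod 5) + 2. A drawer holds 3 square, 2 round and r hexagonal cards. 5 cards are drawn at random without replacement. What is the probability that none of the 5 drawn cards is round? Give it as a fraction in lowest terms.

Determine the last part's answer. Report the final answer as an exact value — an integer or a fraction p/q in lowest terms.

Step 1: a(2) = -2*(-46) - 1*(-27) = 119; iterating: a(2)=119, a(3)=-192, a(4)=265, a(5)=-338, a(6)=411, a(7)=-484, a(8)=557, a(9)=-630, a(10)=703, a(11)=-776; answer -776
Step 2: U1 = -776; m = -21; cross terms: (9*-24 - 40*-40)=1384, (40*-8 - 35*-24)=520, (35*17 - -21*-8)=427, (-21*-12 - 5*17)=167, (5*-12 - -12*-12)=-204, (-12*-40 - 9*-12)=588; twice the area = |2882| = 2882; area = 1441; boundary points = 1 + 1 + 1 + 1 + 17 + 7 = 28; strictly interior points = area - boundary/2 + 1 = 1428; answer 1428
Step 3: U2 = 1428; c = 14352; 14352 = 2^4 * 3 * 13 * 23; number of divisors = (4+1) * (1+1) * (1+1) * (1+1) = 40; answer 40
Step 4: U3 = 40; r = 2; total draws C(7,5) = 21; favorable C(5,5) = 1; P = 1/21; answer 1/21

1/21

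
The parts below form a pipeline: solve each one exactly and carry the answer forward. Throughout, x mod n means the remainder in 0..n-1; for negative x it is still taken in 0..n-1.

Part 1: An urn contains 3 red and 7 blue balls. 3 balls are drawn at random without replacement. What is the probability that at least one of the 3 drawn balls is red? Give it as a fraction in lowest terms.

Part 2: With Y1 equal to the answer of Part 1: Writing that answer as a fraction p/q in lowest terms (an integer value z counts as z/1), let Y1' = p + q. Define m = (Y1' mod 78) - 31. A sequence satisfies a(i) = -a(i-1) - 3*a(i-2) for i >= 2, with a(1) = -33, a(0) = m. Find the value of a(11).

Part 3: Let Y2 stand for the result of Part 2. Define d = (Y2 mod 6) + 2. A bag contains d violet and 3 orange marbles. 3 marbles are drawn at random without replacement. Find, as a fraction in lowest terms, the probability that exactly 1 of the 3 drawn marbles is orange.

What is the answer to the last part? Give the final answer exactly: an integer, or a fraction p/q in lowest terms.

Part 1: total draws C(10,3) = 120; complement C(7,3) = 35; favorable 120 - 35 = 85; P = 17/24; answer 17/24
Part 2: Y1 = 17/24; threaded value p + q = 41; m = 10; a(2) = -1*(-33) - 3*(10) = 3; iterating: a(2)=3, a(3)=96, a(4)=-105, a(5)=-183, a(6)=498, a(7)=51, a(8)=-1545, a(9)=1392, a(10)=3243, a(11)=-7419; answer -7419
Part 3: Y2 = -7419; d = 5; total draws C(8,3) = 56; favorable C(3,1)*C(5,2) = 30; P = 15/28; answer 15/28

15/28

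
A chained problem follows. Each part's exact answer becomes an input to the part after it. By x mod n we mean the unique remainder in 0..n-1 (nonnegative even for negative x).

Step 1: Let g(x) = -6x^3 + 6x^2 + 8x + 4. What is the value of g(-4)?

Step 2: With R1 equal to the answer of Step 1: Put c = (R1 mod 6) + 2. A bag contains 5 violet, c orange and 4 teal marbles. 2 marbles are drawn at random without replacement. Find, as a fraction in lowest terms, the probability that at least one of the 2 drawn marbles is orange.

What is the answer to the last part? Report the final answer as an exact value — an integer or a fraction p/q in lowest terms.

7/13

Step 1: -6*(-4)^3 + 6*(-4)^2 + 8*(-4)^1 + 4 = (384) + (96) + (-32) + (4) = 452; answer 452
Step 2: R1 = 452; c = 4; total draws C(13,2) = 78; complement C(9,2) = 36; favorable 78 - 36 = 42; P = 7/13; answer 7/13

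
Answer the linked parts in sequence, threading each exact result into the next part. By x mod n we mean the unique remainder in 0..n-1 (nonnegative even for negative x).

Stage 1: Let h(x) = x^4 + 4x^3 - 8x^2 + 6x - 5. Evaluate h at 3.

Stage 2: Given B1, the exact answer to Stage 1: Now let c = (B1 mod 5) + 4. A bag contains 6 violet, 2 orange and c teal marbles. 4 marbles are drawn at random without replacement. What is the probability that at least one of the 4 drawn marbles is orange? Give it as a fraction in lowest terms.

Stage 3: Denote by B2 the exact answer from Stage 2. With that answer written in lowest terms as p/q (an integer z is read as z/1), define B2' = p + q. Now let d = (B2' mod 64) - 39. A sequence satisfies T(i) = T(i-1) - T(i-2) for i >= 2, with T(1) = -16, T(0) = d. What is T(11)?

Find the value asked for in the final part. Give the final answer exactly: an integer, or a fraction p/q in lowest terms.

29

Stage 1: 1*(3)^4 + 4*(3)^3 - 8*(3)^2 + 6*(3)^1 - 5 = (81) + (108) + (-72) + (18) + (-5) = 130; answer 130
Stage 2: B1 = 130; c = 4; total draws C(12,4) = 495; complement C(10,4) = 210; favorable 495 - 210 = 285; P = 19/33; answer 19/33
Stage 3: B2 = 19/33; threaded value p + q = 52; d = 13; T(2) = 1*(-16) - 1*(13) = -29; iterating: T(2)=-29, T(3)=-13, T(4)=16, T(5)=29, T(6)=13, T(7)=-16, T(8)=-29, T(9)=-13, T(10)=16, T(11)=29; answer 29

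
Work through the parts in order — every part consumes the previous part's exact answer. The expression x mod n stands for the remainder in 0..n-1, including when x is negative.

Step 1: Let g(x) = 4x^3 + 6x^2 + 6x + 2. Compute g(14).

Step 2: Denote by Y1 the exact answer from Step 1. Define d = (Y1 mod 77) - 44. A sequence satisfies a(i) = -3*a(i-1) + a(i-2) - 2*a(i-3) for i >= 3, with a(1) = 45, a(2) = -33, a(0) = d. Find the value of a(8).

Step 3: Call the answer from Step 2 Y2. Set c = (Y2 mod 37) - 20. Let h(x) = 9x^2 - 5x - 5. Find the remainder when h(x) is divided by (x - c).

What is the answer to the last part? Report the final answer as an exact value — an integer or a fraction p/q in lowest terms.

1829

Step 1: 4*(14)^3 + 6*(14)^2 + 6*(14)^1 + 2 = (10976) + (1176) + (84) + (2) = 12238; answer 12238
Step 2: Y1 = 12238; d = 28; a(3) = -3*(-33) + 1*(45) - 2*(28) = 88; iterating: a(3)=88, a(4)=-387, a(5)=1315, a(6)=-4508, a(7)=15613, a(8)=-53977; answer -53977
Step 3: Y2 = -53977; c = -14; remainder = value at the root: 9*(-14)^2 - 5*(-14)^1 - 5 = (1764) + (70) + (-5) = 1829; answer 1829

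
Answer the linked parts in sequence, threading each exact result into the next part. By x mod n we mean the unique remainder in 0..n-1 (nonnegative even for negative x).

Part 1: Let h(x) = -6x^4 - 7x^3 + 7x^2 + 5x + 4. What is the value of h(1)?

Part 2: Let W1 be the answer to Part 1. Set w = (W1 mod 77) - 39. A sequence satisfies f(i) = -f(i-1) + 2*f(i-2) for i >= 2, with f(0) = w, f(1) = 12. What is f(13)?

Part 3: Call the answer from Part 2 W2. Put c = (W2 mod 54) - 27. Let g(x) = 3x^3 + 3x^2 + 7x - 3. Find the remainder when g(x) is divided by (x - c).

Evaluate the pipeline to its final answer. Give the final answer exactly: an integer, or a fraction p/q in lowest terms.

29250

Part 1: -6*(1)^4 - 7*(1)^3 + 7*(1)^2 + 5*(1)^1 + 4 = (-6) + (-7) + (7) + (5) + (4) = 3; answer 3
Part 2: W1 = 3; w = -36; f(2) = -1*(12) + 2*(-36) = -84; iterating: f(2)=-84, f(3)=108, f(4)=-276, f(5)=492, f(6)=-1044, f(7)=2028, f(8)=-4116, f(9)=8172, f(10)=-16404, f(11)=32748, f(12)=-65556, f(13)=131052; answer 131052
Part 3: W2 = 131052; c = 21; remainder = value at the root: 3*(21)^3 + 3*(21)^2 + 7*(21)^1 - 3 = (27783) + (1323) + (147) + (-3) = 29250; answer 29250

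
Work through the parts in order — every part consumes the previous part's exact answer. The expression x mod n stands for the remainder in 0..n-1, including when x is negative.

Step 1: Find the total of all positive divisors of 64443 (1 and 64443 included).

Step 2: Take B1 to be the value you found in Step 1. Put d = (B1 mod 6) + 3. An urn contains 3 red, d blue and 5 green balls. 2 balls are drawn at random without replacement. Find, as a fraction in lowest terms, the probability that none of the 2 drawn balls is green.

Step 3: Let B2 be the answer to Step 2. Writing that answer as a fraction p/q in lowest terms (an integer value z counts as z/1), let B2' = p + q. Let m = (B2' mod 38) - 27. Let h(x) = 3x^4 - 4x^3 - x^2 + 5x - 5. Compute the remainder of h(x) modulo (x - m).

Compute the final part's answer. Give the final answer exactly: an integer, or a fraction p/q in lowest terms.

Step 1: 64443 = 3 * 21481; sigma = (1 + 3) * (1 + 21481) = 4 * 21482 = 85928; answer 85928
Step 2: B1 = 85928; d = 5; total draws C(13,2) = 78; favorable C(8,2) = 28; P = 14/39; answer 14/39
Step 3: B2 = 14/39; threaded value p + q = 53; m = -12; remainder = value at the root: 3*(-12)^4 - 4*(-12)^3 - 1*(-12)^2 + 5*(-12)^1 - 5 = (62208) + (6912) + (-144) + (-60) + (-5) = 68911; answer 68911

68911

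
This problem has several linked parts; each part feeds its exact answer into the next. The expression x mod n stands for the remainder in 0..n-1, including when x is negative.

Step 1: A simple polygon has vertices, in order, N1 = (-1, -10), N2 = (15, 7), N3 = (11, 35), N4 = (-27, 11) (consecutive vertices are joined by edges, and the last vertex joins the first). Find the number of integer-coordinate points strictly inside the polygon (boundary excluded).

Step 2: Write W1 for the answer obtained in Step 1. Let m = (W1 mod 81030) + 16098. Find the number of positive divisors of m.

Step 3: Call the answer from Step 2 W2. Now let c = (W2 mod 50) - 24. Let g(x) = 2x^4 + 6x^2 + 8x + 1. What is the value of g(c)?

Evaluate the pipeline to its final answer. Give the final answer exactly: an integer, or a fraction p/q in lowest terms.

Step 1: cross terms: (-1*7 - 15*-10)=143, (15*35 - 11*7)=448, (11*11 - -27*35)=1066, (-27*-10 - -1*11)=281; twice the area = |1938| = 1938; area = 969; boundary points = 1 + 4 + 2 + 1 = 8; strictly interior points = area - boundary/2 + 1 = 966; answer 966
Step 2: W1 = 966; m = 17064; 17064 = 2^3 * 3^3 * 79; number of divisors = (3+1) * (3+1) * (1+1) = 32; answer 32
Step 3: W2 = 32; c = 8; 2*(8)^4 + 6*(8)^2 + 8*(8)^1 + 1 = (8192) + (384) + (64) + (1) = 8641; answer 8641

8641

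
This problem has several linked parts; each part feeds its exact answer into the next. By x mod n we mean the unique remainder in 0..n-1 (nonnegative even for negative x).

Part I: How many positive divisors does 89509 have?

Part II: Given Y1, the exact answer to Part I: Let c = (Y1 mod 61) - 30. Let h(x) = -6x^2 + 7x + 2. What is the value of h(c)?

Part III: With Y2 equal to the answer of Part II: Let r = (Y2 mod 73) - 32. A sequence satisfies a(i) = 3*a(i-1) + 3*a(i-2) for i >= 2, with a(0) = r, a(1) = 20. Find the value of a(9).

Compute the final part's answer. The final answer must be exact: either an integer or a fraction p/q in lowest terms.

Part I: 89509 = 7 * 19 * 673; number of divisors = (1+1) * (1+1) * (1+1) = 8; answer 8
Part II: Y1 = 8; c = -22; -6*(-22)^2 + 7*(-22)^1 + 2 = (-2904) + (-154) + (2) = -3056; answer -3056
Part III: Y2 = -3056; r = -22; a(2) = 3*(20) + 3*(-22) = -6; iterating: a(2)=-6, a(3)=42, a(4)=108, a(5)=450, a(6)=1674, a(7)=6372, a(8)=24138, a(9)=91530; answer 91530

91530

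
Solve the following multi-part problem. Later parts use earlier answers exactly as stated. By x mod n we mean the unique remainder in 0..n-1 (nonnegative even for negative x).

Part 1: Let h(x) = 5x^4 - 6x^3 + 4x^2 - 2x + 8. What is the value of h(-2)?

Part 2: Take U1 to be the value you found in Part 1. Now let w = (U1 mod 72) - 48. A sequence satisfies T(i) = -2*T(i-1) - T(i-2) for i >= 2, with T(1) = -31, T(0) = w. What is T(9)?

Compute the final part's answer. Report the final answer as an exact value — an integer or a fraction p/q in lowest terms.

Part 1: 5*(-2)^4 - 6*(-2)^3 + 4*(-2)^2 - 2*(-2)^1 + 8 = (80) + (48) + (16) + (4) + (8) = 156; answer 156
Part 2: U1 = 156; w = -36; T(2) = -2*(-31) - 1*(-36) = 98; iterating: T(2)=98, T(3)=-165, T(4)=232, T(5)=-299, T(6)=366, T(7)=-433, T(8)=500, T(9)=-567; answer -567

-567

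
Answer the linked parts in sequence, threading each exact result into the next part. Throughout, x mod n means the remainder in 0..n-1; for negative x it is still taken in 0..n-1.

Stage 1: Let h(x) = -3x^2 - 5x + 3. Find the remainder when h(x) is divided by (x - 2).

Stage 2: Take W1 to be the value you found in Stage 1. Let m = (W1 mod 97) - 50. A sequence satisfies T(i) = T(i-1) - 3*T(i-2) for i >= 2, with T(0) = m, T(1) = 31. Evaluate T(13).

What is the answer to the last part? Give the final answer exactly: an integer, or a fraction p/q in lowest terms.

-32009

Stage 1: remainder = value at the root: -3*(2)^2 - 5*(2)^1 + 3 = (-12) + (-10) + (3) = -19; answer -19
Stage 2: W1 = -19; m = 28; T(2) = 1*(31) - 3*(28) = -53; iterating: T(2)=-53, T(3)=-146, T(4)=13, T(5)=451, T(6)=412, T(7)=-941, T(8)=-2177, T(9)=646, T(10)=7177, T(11)=5239, T(12)=-16292, T(13)=-32009; answer -32009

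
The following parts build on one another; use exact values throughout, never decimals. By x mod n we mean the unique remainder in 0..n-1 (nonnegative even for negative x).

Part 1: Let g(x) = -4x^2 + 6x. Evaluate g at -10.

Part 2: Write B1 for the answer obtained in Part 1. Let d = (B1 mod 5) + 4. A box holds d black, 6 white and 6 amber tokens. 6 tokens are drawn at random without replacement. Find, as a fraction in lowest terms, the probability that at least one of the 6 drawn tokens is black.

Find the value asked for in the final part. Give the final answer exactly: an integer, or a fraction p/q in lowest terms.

Part 1: -4*(-10)^2 + 6*(-10)^1 = (-400) + (-60) = -460; answer -460
Part 2: B1 = -460; d = 4; total draws C(16,6) = 8008; complement C(12,6) = 924; favorable 8008 - 924 = 7084; P = 23/26; answer 23/26

23/26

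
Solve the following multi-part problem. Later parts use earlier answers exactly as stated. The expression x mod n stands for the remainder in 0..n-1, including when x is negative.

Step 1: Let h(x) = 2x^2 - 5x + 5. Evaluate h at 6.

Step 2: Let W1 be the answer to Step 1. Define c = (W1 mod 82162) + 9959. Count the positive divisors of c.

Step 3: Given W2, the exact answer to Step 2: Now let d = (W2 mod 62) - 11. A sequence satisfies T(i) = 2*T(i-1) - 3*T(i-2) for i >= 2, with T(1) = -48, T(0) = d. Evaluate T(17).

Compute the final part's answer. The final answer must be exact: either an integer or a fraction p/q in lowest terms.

Step 1: 2*(6)^2 - 5*(6)^1 + 5 = (72) + (-30) + (5) = 47; answer 47
Step 2: W1 = 47; c = 10006; 10006 = 2 * 5003; number of divisors = (1+1) * (1+1) = 4; answer 4
Step 3: W2 = 4; d = -7; T(2) = 2*(-48) - 3*(-7) = -75; iterating: T(2)=-75, T(3)=-6, T(4)=213, T(5)=444, T(6)=249, T(7)=-834, T(8)=-2415, T(9)=-2328, T(10)=2589, T(11)=12162, T(12)=16557, T(13)=-3372, T(14)=-56415, T(15)=-102714, T(16)=-36183, T(17)=235776; answer 235776

235776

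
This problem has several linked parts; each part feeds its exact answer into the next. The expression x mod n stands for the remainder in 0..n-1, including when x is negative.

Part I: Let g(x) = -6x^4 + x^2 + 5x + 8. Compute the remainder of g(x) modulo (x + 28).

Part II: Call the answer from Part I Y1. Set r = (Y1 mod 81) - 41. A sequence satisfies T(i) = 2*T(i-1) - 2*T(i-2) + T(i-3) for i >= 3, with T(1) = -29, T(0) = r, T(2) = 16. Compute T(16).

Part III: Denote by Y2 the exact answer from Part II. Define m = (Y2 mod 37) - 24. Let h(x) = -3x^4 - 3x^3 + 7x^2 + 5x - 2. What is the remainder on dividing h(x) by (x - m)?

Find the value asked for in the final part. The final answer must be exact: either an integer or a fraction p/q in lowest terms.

Part I: remainder = value at the root: -6*(-28)^4 + 1*(-28)^2 + 5*(-28)^1 + 8 = (-3687936) + (784) + (-140) + (8) = -3687284; answer -3687284
Part II: Y1 = -3687284; r = 38; T(3) = 2*(16) - 2*(-29) + 1*(38) = 128; iterating: T(3)=128, T(4)=195, T(5)=150, T(6)=38, T(7)=-29, T(8)=16, T(9)=128, T(10)=195, T(11)=150, T(12)=38, T(13)=-29, T(14)=16, T(15)=128, T(16)=195; answer 195
Part III: Y2 = 195; m = -14; remainder = value at the root: -3*(-14)^4 - 3*(-14)^3 + 7*(-14)^2 + 5*(-14)^1 - 2 = (-115248) + (8232) + (1372) + (-70) + (-2) = -105716; answer -105716

-105716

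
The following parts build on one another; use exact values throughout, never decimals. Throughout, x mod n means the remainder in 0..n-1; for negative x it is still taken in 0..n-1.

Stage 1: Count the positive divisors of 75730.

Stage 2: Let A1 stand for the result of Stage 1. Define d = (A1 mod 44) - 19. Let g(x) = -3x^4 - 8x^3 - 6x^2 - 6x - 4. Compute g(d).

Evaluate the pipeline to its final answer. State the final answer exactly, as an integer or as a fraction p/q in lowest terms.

-33939

Stage 1: 75730 = 2 * 5 * 7573; number of divisors = (1+1) * (1+1) * (1+1) = 8; answer 8
Stage 2: A1 = 8; d = -11; -3*(-11)^4 - 8*(-11)^3 - 6*(-11)^2 - 6*(-11)^1 - 4 = (-43923) + (10648) + (-726) + (66) + (-4) = -33939; answer -33939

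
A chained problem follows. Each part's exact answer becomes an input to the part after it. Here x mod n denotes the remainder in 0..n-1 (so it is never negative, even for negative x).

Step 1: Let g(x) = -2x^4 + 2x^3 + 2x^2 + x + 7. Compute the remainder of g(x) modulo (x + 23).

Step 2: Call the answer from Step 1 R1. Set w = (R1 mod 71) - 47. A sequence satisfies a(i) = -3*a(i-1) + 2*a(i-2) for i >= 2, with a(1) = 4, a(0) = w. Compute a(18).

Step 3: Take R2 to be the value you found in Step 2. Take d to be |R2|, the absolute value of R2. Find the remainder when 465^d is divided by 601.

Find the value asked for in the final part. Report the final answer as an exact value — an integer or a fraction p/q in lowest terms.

Step 1: remainder = value at the root: -2*(-23)^4 + 2*(-23)^3 + 2*(-23)^2 + 1*(-23)^1 + 7 = (-559682) + (-24334) + (1058) + (-23) + (7) = -582974; answer -582974
Step 2: R1 = -582974; w = -40; a(2) = -3*(4) + 2*(-40) = -92; iterating: a(2)=-92, a(3)=284, a(4)=-1036, a(5)=3676, a(6)=-13100, a(7)=46652, a(8)=-166156, a(9)=591772, a(10)=-2107628, a(11)=7506428, a(12)=-26734540, a(13)=95216476, a(14)=-339118508, a(15)=1207788476, a(16)=-4301602444, a(17)=15320384284, a(18)=-54564357740; answer -54564357740
Step 3: R2 = -54564357740; d = 54564357740; squarings mod 601: 465^1=465, 465^2=466, 465^4=195, 465^8=162, 465^16=401, 465^32=334, 465^64=371, 465^128=12, 465^256=144, 465^512=302, 465^1024=453, 465^2048=268, 465^4096=305, 465^8192=471, 465^16384=72, 465^32768=376, 465^65536=141, 465^131072=48, 465^262144=501, 465^524288=384, 465^1048576=211, 465^2097152=47, 465^4194304=406, 465^8388608=162, 465^16777216=401, 465^33554432=334, 465^67108864=371, 465^134217728=12, 465^268435456=144, 465^536870912=302, 465^1073741824=453, 465^2147483648=268, 465^4294967296=305, 465^8589934592=471, 465^17179869184=72, 465^34359738368=376; 465^54564357740 = 465^4 * 465^8 * 465^32 * 465^64 * 465^512 * 465^1024 * 465^131072 * 465^524288 * 465^4194304 * 465^67108864 * 465^268435456 * 465^536870912 * 465^2147483648 * 465^17179869184 * 465^34359738368 = 450 (mod 601); answer 450

450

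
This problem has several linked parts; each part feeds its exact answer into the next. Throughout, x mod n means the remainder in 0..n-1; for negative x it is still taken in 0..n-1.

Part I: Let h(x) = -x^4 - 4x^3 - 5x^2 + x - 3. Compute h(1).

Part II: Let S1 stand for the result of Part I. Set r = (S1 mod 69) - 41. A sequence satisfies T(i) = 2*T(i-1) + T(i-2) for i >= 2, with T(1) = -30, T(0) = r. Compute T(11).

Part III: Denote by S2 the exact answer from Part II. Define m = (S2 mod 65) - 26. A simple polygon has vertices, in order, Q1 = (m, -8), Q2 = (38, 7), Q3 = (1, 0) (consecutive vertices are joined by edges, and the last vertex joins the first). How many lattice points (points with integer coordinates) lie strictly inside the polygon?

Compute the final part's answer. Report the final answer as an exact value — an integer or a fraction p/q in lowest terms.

Part I: -1*(1)^4 - 4*(1)^3 - 5*(1)^2 + 1*(1)^1 - 3 = (-1) + (-4) + (-5) + (1) + (-3) = -12; answer -12
Part II: S1 = -12; r = 16; T(2) = 2*(-30) + 1*(16) = -44; iterating: T(2)=-44, T(3)=-118, T(4)=-280, T(5)=-678, T(6)=-1636, T(7)=-3950, T(8)=-9536, T(9)=-23022, T(10)=-55580, T(11)=-134182; answer -134182
Part III: S2 = -134182; m = 17; cross terms: (17*7 - 38*-8)=423, (38*0 - 1*7)=-7, (1*-8 - 17*0)=-8; twice the area = |408| = 408; area = 204; boundary points = 3 + 1 + 8 = 12; strictly interior points = area - boundary/2 + 1 = 199; answer 199

199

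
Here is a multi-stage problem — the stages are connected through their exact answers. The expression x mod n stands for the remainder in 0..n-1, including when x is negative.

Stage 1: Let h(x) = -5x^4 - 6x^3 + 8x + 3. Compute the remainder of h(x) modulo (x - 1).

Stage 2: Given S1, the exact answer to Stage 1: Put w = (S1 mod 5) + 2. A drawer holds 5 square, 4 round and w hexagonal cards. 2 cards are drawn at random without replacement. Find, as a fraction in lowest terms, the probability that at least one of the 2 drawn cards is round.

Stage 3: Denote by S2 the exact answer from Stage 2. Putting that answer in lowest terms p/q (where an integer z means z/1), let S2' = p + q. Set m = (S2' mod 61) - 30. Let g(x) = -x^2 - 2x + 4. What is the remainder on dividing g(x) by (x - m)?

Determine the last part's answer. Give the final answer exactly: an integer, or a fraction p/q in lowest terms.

4

Stage 1: remainder = value at the root: -5*(1)^4 - 6*(1)^3 + 8*(1)^1 + 3 = (-5) + (-6) + (8) + (3) = 0; answer 0
Stage 2: S1 = 0; w = 2; total draws C(11,2) = 55; complement C(7,2) = 21; favorable 55 - 21 = 34; P = 34/55; answer 34/55
Stage 3: S2 = 34/55; threaded value p + q = 89; m = -2; remainder = value at the root: -1*(-2)^2 - 2*(-2)^1 + 4 = (-4) + (4) + (4) = 4; answer 4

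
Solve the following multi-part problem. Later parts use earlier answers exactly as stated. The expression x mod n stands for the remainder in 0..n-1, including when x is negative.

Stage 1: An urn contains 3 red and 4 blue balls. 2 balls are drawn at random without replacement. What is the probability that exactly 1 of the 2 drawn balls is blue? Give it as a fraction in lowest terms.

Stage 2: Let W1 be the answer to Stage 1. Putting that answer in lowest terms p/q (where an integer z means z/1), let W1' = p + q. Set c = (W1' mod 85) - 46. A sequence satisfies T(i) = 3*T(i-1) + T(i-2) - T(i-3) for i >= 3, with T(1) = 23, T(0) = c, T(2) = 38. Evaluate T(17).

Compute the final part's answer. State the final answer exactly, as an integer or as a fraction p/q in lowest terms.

2097336783

Stage 1: total draws C(7,2) = 21; favorable C(4,1)*C(3,1) = 12; P = 4/7; answer 4/7
Stage 2: W1 = 4/7; threaded value p + q = 11; c = -35; T(3) = 3*(38) + 1*(23) - 1*(-35) = 172; iterating: T(3)=172, T(4)=531, T(5)=1727, T(6)=5540, T(7)=17816, T(8)=57261, T(9)=184059, T(10)=591622, T(11)=1901664, T(12)=6112555, T(13)=19647707, T(14)=63154012, T(15)=202997188, T(16)=652497869, T(17)=2097336783; answer 2097336783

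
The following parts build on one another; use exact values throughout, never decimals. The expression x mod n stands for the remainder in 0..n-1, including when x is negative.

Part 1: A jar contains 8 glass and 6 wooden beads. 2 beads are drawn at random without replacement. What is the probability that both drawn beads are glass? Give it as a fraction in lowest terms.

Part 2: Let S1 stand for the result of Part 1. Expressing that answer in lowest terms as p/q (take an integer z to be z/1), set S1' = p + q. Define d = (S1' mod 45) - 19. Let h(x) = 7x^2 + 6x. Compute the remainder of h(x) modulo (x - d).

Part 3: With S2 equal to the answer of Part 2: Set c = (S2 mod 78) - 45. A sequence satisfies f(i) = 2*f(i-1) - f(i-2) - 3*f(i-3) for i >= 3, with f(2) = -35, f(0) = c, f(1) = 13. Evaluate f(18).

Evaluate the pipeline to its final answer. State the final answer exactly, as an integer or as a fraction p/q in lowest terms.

-213332

Part 1: total draws C(14,2) = 91; favorable C(8,2) = 28; P = 4/13; answer 4/13
Part 2: S1 = 4/13; threaded value p + q = 17; d = -2; remainder = value at the root: 7*(-2)^2 + 6*(-2)^1 = (28) + (-12) = 16; answer 16
Part 3: S2 = 16; c = -29; f(3) = 2*(-35) - 1*(13) - 3*(-29) = 4; iterating: f(3)=4, f(4)=4, f(5)=109, f(6)=202, f(7)=283, f(8)=37, f(9)=-815, f(10)=-2516, f(11)=-4328, f(12)=-3695, f(13)=4486, f(14)=25651, f(15)=57901, f(16)=76693, f(17)=18532, f(18)=-213332; answer -213332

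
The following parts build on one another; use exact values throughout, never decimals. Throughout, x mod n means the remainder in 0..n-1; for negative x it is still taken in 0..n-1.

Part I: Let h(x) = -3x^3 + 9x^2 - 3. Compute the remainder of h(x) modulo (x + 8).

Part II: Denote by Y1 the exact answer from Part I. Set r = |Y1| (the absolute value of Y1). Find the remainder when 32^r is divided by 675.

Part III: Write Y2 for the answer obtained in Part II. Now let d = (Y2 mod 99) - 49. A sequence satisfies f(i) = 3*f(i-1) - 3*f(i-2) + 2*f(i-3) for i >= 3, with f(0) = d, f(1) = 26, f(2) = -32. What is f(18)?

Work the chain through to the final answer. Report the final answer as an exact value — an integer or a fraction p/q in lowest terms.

-3932132

Part I: remainder = value at the root: -3*(-8)^3 + 9*(-8)^2 - 3 = (1536) + (576) + (-3) = 2109; answer 2109
Part II: Y1 = 2109; r = 2109; squarings mod 675: 32^1=32, 32^2=349, 32^4=301, 32^8=151, 32^16=526, 32^32=601, 32^64=76, 32^128=376, 32^256=301, 32^512=151, 32^1024=526, 32^2048=601; 32^2109 = 32^1 * 32^4 * 32^8 * 32^16 * 32^32 * 32^2048 = 557 (mod 675); answer 557
Part III: Y2 = 557; d = 13; f(3) = 3*(-32) - 3*(26) + 2*(13) = -148; iterating: f(3)=-148, f(4)=-296, f(5)=-508, f(6)=-932, f(7)=-1864, f(8)=-3812, f(9)=-7708, f(10)=-15416, f(11)=-30748, f(12)=-61412, f(13)=-122824, f(14)=-245732, f(15)=-491548, f(16)=-983096, f(17)=-1966108, f(18)=-3932132; answer -3932132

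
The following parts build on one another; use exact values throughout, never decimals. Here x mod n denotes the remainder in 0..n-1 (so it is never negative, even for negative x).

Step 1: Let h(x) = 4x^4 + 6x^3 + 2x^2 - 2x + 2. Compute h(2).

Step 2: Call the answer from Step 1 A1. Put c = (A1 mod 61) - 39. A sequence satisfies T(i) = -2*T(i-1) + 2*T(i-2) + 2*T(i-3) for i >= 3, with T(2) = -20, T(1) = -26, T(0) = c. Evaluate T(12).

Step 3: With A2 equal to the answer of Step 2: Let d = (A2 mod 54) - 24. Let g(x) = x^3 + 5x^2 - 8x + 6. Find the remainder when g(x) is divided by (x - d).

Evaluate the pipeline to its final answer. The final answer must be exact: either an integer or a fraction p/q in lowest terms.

7314

Step 1: 4*(2)^4 + 6*(2)^3 + 2*(2)^2 - 2*(2)^1 + 2 = (64) + (48) + (8) + (-4) + (2) = 118; answer 118
Step 2: A1 = 118; c = 18; T(3) = -2*(-20) + 2*(-26) + 2*(18) = 24; iterating: T(3)=24, T(4)=-140, T(5)=288, T(6)=-808, T(7)=1912, T(8)=-4864, T(9)=11936, T(10)=-29776, T(11)=73696, T(12)=-183072; answer -183072
Step 3: A2 = -183072; d = 18; remainder = value at the root: 1*(18)^3 + 5*(18)^2 - 8*(18)^1 + 6 = (5832) + (1620) + (-144) + (6) = 7314; answer 7314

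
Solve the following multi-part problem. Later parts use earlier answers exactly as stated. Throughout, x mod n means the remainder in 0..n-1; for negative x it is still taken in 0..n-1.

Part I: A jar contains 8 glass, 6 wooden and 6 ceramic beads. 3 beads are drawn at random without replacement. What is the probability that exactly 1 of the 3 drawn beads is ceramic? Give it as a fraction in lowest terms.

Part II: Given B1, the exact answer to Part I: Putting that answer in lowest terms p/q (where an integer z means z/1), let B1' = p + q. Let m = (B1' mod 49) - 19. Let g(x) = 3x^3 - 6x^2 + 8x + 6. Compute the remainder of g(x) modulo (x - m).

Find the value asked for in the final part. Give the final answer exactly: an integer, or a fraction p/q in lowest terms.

Part I: total draws C(20,3) = 1140; favorable C(6,1)*C(14,2) = 546; P = 91/190; answer 91/190
Part II: B1 = 91/190; threaded value p + q = 281; m = 17; remainder = value at the root: 3*(17)^3 - 6*(17)^2 + 8*(17)^1 + 6 = (14739) + (-1734) + (136) + (6) = 13147; answer 13147

13147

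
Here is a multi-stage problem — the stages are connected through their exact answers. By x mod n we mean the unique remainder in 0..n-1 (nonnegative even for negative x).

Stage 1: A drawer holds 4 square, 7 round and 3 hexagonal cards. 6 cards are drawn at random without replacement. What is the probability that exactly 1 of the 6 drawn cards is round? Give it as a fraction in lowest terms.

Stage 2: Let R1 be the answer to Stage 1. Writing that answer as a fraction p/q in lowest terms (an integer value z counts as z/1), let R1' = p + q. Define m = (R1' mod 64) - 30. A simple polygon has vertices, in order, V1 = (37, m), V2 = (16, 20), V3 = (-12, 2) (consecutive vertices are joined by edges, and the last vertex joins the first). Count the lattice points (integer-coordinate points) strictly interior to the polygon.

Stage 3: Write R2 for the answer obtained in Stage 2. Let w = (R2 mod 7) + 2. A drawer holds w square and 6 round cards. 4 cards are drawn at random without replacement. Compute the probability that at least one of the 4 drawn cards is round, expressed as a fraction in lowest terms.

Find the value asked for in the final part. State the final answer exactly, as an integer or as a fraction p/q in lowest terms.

65/66

Stage 1: total draws C(14,6) = 3003; favorable C(7,1)*C(7,5) = 147; P = 7/143; answer 7/143
Stage 2: R1 = 7/143; threaded value p + q = 150; m = -8; cross terms: (37*20 - 16*-8)=868, (16*2 - -12*20)=272, (-12*-8 - 37*2)=22; twice the area = |1162| = 1162; area = 581; boundary points = 7 + 2 + 1 = 10; strictly interior points = area - boundary/2 + 1 = 577; answer 577
Stage 3: R2 = 577; w = 5; total draws C(11,4) = 330; complement C(5,4) = 5; favorable 330 - 5 = 325; P = 65/66; answer 65/66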